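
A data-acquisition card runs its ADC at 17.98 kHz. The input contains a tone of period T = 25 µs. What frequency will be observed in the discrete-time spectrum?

4.04 kHz

T = 25 µs → f = 1/T = 40 kHz.
40 kHz mod fs = 4.04 kHz.
4.04 kHz ≤ fs/2 = 8.99 kHz, appears at 4.04 kHz.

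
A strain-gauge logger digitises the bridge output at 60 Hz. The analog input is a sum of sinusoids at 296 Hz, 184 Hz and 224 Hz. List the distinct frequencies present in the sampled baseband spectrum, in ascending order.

4 Hz, 16 Hz

fs/2 = 30 Hz.
296 Hz mod fs = 56 Hz.
56 Hz > fs/2 = 30 Hz, folds to fs − 56 Hz = 4 Hz.
184 Hz mod fs = 4 Hz.
4 Hz ≤ fs/2 = 30 Hz, appears at 4 Hz.
224 Hz mod fs = 44 Hz.
44 Hz > fs/2 = 30 Hz, folds to fs − 44 Hz = 16 Hz.
Distinct values: {4 Hz, 16 Hz}.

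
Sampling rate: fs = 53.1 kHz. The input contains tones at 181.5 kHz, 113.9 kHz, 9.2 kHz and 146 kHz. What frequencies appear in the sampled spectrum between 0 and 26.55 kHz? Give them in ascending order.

7.7 kHz, 9.2 kHz, 13.3 kHz, 22.2 kHz

fs/2 = 26.55 kHz.
181.5 kHz mod fs = 22.2 kHz.
22.2 kHz ≤ fs/2 = 26.55 kHz, appears at 22.2 kHz.
113.9 kHz mod fs = 7.7 kHz.
7.7 kHz ≤ fs/2 = 26.55 kHz, appears at 7.7 kHz.
9.2 kHz ≤ fs/2 = 26.55 kHz, passes unchanged.
146 kHz mod fs = 39.8 kHz.
39.8 kHz > fs/2 = 26.55 kHz, folds to fs − 39.8 kHz = 13.3 kHz.
Distinct values: {7.7 kHz, 9.2 kHz, 13.3 kHz, 22.2 kHz}.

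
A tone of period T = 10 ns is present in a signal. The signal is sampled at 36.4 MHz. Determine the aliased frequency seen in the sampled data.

9.2 MHz

T = 10 ns → f = 1/T = 100 MHz.
100 MHz mod fs = 27.2 MHz.
27.2 MHz > fs/2 = 18.2 MHz, folds to fs − 27.2 MHz = 9.2 MHz.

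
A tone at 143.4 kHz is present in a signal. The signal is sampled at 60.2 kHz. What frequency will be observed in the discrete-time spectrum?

143.4 kHz mod fs = 23 kHz.
23 kHz ≤ fs/2 = 30.1 kHz, appears at 23 kHz.

23 kHz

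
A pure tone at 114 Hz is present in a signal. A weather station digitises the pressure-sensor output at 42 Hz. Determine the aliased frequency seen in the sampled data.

12 Hz

114 Hz mod fs = 30 Hz.
30 Hz > fs/2 = 21 Hz, folds to fs − 30 Hz = 12 Hz.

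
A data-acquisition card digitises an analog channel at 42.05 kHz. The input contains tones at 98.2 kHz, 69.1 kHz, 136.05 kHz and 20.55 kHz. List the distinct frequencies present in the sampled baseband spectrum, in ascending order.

fs/2 = 21.025 kHz.
98.2 kHz mod fs = 14.1 kHz.
14.1 kHz ≤ fs/2 = 21.025 kHz, appears at 14.1 kHz.
69.1 kHz mod fs = 27.05 kHz.
27.05 kHz > fs/2 = 21.025 kHz, folds to fs − 27.05 kHz = 15 kHz.
136.05 kHz mod fs = 9.9 kHz.
9.9 kHz ≤ fs/2 = 21.025 kHz, appears at 9.9 kHz.
20.55 kHz ≤ fs/2 = 21.025 kHz, passes unchanged.
Distinct values: {9.9 kHz, 14.1 kHz, 15 kHz, 20.55 kHz}.

9.9 kHz, 14.1 kHz, 15 kHz, 20.55 kHz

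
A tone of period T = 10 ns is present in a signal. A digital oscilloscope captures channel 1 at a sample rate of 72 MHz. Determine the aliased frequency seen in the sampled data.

T = 10 ns → f = 1/T = 100 MHz.
100 MHz mod fs = 28 MHz.
28 MHz ≤ fs/2 = 36 MHz, appears at 28 MHz.

28 MHz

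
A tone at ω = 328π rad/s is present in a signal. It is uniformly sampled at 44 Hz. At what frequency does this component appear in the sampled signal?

ω = 328π rad/s → f = ω/(2π) = 164 Hz.
164 Hz mod fs = 32 Hz.
32 Hz > fs/2 = 22 Hz, folds to fs − 32 Hz = 12 Hz.

12 Hz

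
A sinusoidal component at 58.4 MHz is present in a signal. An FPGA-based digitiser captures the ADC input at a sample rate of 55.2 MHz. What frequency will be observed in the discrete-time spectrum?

58.4 MHz mod fs = 3.2 MHz.
3.2 MHz ≤ fs/2 = 27.6 MHz, appears at 3.2 MHz.

3.2 MHz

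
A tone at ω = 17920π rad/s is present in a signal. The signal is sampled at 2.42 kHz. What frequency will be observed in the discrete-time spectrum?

ω = 17920π rad/s → f = ω/(2π) = 8960 Hz = 8.96 kHz.
8.96 kHz mod fs = 1.7 kHz.
1.7 kHz > fs/2 = 1.21 kHz, folds to fs − 1.7 kHz = 0.72 kHz.

0.72 kHz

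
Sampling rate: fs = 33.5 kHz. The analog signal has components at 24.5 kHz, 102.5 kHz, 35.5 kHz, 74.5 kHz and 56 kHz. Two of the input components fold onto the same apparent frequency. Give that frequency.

fs/2 = 16.75 kHz.
24.5 kHz > fs/2 = 16.75 kHz, folds to fs − 24.5 kHz = 9 kHz.
102.5 kHz mod fs = 2 kHz.
2 kHz ≤ fs/2 = 16.75 kHz, appears at 2 kHz.
35.5 kHz mod fs = 2 kHz.
2 kHz ≤ fs/2 = 16.75 kHz, appears at 2 kHz.
74.5 kHz mod fs = 7.5 kHz.
7.5 kHz ≤ fs/2 = 16.75 kHz, appears at 7.5 kHz.
56 kHz mod fs = 22.5 kHz.
22.5 kHz > fs/2 = 16.75 kHz, folds to fs − 22.5 kHz = 11 kHz.
35.5 kHz and 102.5 kHz both map to 2 kHz.

2 kHz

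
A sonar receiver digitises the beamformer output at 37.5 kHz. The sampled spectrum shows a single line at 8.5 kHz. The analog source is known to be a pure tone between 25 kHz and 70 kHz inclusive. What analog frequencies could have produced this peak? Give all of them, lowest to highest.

Frequencies that alias to 8.5 kHz are k·fs ± 8.5 kHz for integer k ≥ 0.
k=0: 8.5 kHz.
k=1: 29 kHz, 46 kHz.
k=2: 66.5 kHz, 83.5 kHz.
k=3: 104 kHz, 121 kHz.
Within [25 kHz, 70 kHz]: 29 kHz, 46 kHz, 66.5 kHz.

29 kHz, 46 kHz, 66.5 kHz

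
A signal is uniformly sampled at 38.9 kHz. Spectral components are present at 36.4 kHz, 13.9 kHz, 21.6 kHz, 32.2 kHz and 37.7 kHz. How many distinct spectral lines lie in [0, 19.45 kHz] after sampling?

fs/2 = 19.45 kHz.
36.4 kHz > fs/2 = 19.45 kHz, folds to fs − 36.4 kHz = 2.5 kHz.
13.9 kHz ≤ fs/2 = 19.45 kHz, passes unchanged.
21.6 kHz > fs/2 = 19.45 kHz, folds to fs − 21.6 kHz = 17.3 kHz.
32.2 kHz > fs/2 = 19.45 kHz, folds to fs − 32.2 kHz = 6.7 kHz.
37.7 kHz > fs/2 = 19.45 kHz, folds to fs − 37.7 kHz = 1.2 kHz.
Distinct values: {1.2 kHz, 2.5 kHz, 6.7 kHz, 13.9 kHz, 17.3 kHz} → 5.

5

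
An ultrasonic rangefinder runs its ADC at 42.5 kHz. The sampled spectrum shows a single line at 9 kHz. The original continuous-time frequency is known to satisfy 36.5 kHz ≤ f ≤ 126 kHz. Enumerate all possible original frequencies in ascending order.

Frequencies that alias to 9 kHz are k·fs ± 9 kHz for integer k ≥ 0.
k=0: 9 kHz.
k=1: 33.5 kHz, 51.5 kHz.
k=2: 76 kHz, 94 kHz.
k=3: 118.5 kHz, 136.5 kHz.
k=4: 161 kHz, 179 kHz.
Within [36.5 kHz, 126 kHz]: 51.5 kHz, 76 kHz, 94 kHz, 118.5 kHz.

51.5 kHz, 76 kHz, 94 kHz, 118.5 kHz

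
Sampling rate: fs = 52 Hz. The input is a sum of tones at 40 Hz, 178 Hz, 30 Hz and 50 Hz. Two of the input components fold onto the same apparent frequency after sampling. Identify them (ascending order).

fs/2 = 26 Hz.
40 Hz > fs/2 = 26 Hz, folds to fs − 40 Hz = 12 Hz.
178 Hz mod fs = 22 Hz.
22 Hz ≤ fs/2 = 26 Hz, appears at 22 Hz.
30 Hz > fs/2 = 26 Hz, folds to fs − 30 Hz = 22 Hz.
50 Hz > fs/2 = 26 Hz, folds to fs − 50 Hz = 2 Hz.
30 Hz and 178 Hz both map to 22 Hz.

30 Hz, 178 Hz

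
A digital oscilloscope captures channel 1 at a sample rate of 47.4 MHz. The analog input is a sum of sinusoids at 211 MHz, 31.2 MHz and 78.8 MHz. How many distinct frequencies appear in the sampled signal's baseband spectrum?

fs/2 = 23.7 MHz.
211 MHz mod fs = 21.4 MHz.
21.4 MHz ≤ fs/2 = 23.7 MHz, appears at 21.4 MHz.
31.2 MHz > fs/2 = 23.7 MHz, folds to fs − 31.2 MHz = 16.2 MHz.
78.8 MHz mod fs = 31.4 MHz.
31.4 MHz > fs/2 = 23.7 MHz, folds to fs − 31.4 MHz = 16 MHz.
Distinct values: {16 MHz, 16.2 MHz, 21.4 MHz} → 3.

3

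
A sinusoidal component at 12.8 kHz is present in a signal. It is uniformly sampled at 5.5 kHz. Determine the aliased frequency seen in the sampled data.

12.8 kHz mod fs = 1.8 kHz.
1.8 kHz ≤ fs/2 = 2.75 kHz, appears at 1.8 kHz.

1.8 kHz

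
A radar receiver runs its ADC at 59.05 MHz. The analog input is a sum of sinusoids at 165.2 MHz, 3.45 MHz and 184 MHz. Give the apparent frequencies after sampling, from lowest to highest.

fs/2 = 29.525 MHz.
165.2 MHz mod fs = 47.1 MHz.
47.1 MHz > fs/2 = 29.525 MHz, folds to fs − 47.1 MHz = 11.95 MHz.
3.45 MHz ≤ fs/2 = 29.525 MHz, passes unchanged.
184 MHz mod fs = 6.85 MHz.
6.85 MHz ≤ fs/2 = 29.525 MHz, appears at 6.85 MHz.
Distinct values: {3.45 MHz, 6.85 MHz, 11.95 MHz}.

3.45 MHz, 6.85 MHz, 11.95 MHz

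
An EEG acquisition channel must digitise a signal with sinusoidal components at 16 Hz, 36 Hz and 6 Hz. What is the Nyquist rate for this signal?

72 Hz

Highest-frequency component: 36 Hz.
Nyquist rate = 2 × 36 Hz = 72 Hz.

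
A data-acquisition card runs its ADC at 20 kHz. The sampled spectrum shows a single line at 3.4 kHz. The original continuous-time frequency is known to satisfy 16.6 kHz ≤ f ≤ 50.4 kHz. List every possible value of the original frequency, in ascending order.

Frequencies that alias to 3.4 kHz are k·fs ± 3.4 kHz for integer k ≥ 0.
k=0: 3.4 kHz.
k=1: 16.6 kHz, 23.4 kHz.
k=2: 36.6 kHz, 43.4 kHz.
k=3: 56.6 kHz, 63.4 kHz.
Within [16.6 kHz, 50.4 kHz]: 16.6 kHz, 23.4 kHz, 36.6 kHz, 43.4 kHz.

16.6 kHz, 23.4 kHz, 36.6 kHz, 43.4 kHz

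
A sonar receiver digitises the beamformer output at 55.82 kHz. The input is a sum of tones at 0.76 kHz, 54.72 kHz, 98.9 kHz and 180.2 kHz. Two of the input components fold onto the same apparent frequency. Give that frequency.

fs/2 = 27.91 kHz.
0.76 kHz ≤ fs/2 = 27.91 kHz, passes unchanged.
54.72 kHz > fs/2 = 27.91 kHz, folds to fs − 54.72 kHz = 1.1 kHz.
98.9 kHz mod fs = 43.08 kHz.
43.08 kHz > fs/2 = 27.91 kHz, folds to fs − 43.08 kHz = 12.74 kHz.
180.2 kHz mod fs = 12.74 kHz.
12.74 kHz ≤ fs/2 = 27.91 kHz, appears at 12.74 kHz.
98.9 kHz and 180.2 kHz both map to 12.74 kHz.

12.74 kHz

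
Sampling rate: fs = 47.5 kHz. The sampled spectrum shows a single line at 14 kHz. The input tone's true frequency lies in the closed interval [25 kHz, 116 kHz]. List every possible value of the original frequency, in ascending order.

Frequencies that alias to 14 kHz are k·fs ± 14 kHz for integer k ≥ 0.
k=0: 14 kHz.
k=1: 33.5 kHz, 61.5 kHz.
k=2: 81 kHz, 109 kHz.
k=3: 128.5 kHz, 156.5 kHz.
Within [25 kHz, 116 kHz]: 33.5 kHz, 61.5 kHz, 81 kHz, 109 kHz.

33.5 kHz, 61.5 kHz, 81 kHz, 109 kHz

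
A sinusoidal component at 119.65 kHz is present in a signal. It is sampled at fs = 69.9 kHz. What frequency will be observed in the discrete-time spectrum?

119.65 kHz mod fs = 49.75 kHz.
49.75 kHz > fs/2 = 34.95 kHz, folds to fs − 49.75 kHz = 20.15 kHz.

20.15 kHz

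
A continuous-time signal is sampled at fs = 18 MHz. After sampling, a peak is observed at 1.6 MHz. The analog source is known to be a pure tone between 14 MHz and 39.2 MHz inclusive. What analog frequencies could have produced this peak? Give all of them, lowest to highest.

16.4 MHz, 19.6 MHz, 34.4 MHz, 37.6 MHz

Frequencies that alias to 1.6 MHz are k·fs ± 1.6 MHz for integer k ≥ 0.
k=0: 1.6 MHz.
k=1: 16.4 MHz, 19.6 MHz.
k=2: 34.4 MHz, 37.6 MHz.
k=3: 52.4 MHz, 55.6 MHz.
Within [14 MHz, 39.2 MHz]: 16.4 MHz, 19.6 MHz, 34.4 MHz, 37.6 MHz.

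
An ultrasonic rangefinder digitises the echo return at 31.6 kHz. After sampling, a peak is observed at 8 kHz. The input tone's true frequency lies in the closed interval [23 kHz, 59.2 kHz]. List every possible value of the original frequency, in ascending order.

Frequencies that alias to 8 kHz are k·fs ± 8 kHz for integer k ≥ 0.
k=0: 8 kHz.
k=1: 23.6 kHz, 39.6 kHz.
k=2: 55.2 kHz, 71.2 kHz.
k=3: 86.8 kHz, 102.8 kHz.
Within [23 kHz, 59.2 kHz]: 23.6 kHz, 39.6 kHz, 55.2 kHz.

23.6 kHz, 39.6 kHz, 55.2 kHz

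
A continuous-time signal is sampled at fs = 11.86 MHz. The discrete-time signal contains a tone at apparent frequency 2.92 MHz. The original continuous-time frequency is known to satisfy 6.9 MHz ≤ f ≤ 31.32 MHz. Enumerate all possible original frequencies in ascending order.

Frequencies that alias to 2.92 MHz are k·fs ± 2.92 MHz for integer k ≥ 0.
k=0: 2.92 MHz.
k=1: 8.94 MHz, 14.78 MHz.
k=2: 20.8 MHz, 26.64 MHz.
k=3: 32.66 MHz, 38.5 MHz.
Within [6.9 MHz, 31.32 MHz]: 8.94 MHz, 14.78 MHz, 20.8 MHz, 26.64 MHz.

8.94 MHz, 14.78 MHz, 20.8 MHz, 26.64 MHz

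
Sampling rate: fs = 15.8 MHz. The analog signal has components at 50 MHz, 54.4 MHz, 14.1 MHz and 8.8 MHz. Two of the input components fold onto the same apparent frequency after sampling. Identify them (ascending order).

fs/2 = 7.9 MHz.
50 MHz mod fs = 2.6 MHz.
2.6 MHz ≤ fs/2 = 7.9 MHz, appears at 2.6 MHz.
54.4 MHz mod fs = 7 MHz.
7 MHz ≤ fs/2 = 7.9 MHz, appears at 7 MHz.
14.1 MHz > fs/2 = 7.9 MHz, folds to fs − 14.1 MHz = 1.7 MHz.
8.8 MHz > fs/2 = 7.9 MHz, folds to fs − 8.8 MHz = 7 MHz.
8.8 MHz and 54.4 MHz both map to 7 MHz.

8.8 MHz, 54.4 MHz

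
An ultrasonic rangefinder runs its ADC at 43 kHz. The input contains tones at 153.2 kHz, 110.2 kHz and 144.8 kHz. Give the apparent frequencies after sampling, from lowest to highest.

15.8 kHz, 18.8 kHz

fs/2 = 21.5 kHz.
153.2 kHz mod fs = 24.2 kHz.
24.2 kHz > fs/2 = 21.5 kHz, folds to fs − 24.2 kHz = 18.8 kHz.
110.2 kHz mod fs = 24.2 kHz.
24.2 kHz > fs/2 = 21.5 kHz, folds to fs − 24.2 kHz = 18.8 kHz.
144.8 kHz mod fs = 15.8 kHz.
15.8 kHz ≤ fs/2 = 21.5 kHz, appears at 15.8 kHz.
Distinct values: {15.8 kHz, 18.8 kHz}.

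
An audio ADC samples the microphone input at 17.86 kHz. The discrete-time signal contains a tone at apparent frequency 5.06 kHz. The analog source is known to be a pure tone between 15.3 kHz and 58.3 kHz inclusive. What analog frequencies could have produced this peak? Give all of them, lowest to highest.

Frequencies that alias to 5.06 kHz are k·fs ± 5.06 kHz for integer k ≥ 0.
k=0: 5.06 kHz.
k=1: 12.8 kHz, 22.92 kHz.
k=2: 30.66 kHz, 40.78 kHz.
k=3: 48.52 kHz, 58.64 kHz.
k=4: 66.38 kHz, 76.5 kHz.
Within [15.3 kHz, 58.3 kHz]: 22.92 kHz, 30.66 kHz, 40.78 kHz, 48.52 kHz.

22.92 kHz, 30.66 kHz, 40.78 kHz, 48.52 kHz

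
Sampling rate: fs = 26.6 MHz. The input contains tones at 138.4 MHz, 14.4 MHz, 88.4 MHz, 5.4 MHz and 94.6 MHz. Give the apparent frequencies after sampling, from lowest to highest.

5.4 MHz, 8.6 MHz, 11.8 MHz, 12.2 MHz

fs/2 = 13.3 MHz.
138.4 MHz mod fs = 5.4 MHz.
5.4 MHz ≤ fs/2 = 13.3 MHz, appears at 5.4 MHz.
14.4 MHz > fs/2 = 13.3 MHz, folds to fs − 14.4 MHz = 12.2 MHz.
88.4 MHz mod fs = 8.6 MHz.
8.6 MHz ≤ fs/2 = 13.3 MHz, appears at 8.6 MHz.
5.4 MHz ≤ fs/2 = 13.3 MHz, passes unchanged.
94.6 MHz mod fs = 14.8 MHz.
14.8 MHz > fs/2 = 13.3 MHz, folds to fs − 14.8 MHz = 11.8 MHz.
Distinct values: {5.4 MHz, 8.6 MHz, 11.8 MHz, 12.2 MHz}.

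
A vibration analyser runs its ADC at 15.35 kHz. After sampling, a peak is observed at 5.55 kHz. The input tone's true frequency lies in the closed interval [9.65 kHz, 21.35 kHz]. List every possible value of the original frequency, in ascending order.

Frequencies that alias to 5.55 kHz are k·fs ± 5.55 kHz for integer k ≥ 0.
k=0: 5.55 kHz.
k=1: 9.8 kHz, 20.9 kHz.
k=2: 25.15 kHz, 36.25 kHz.
Within [9.65 kHz, 21.35 kHz]: 9.8 kHz, 20.9 kHz.

9.8 kHz, 20.9 kHz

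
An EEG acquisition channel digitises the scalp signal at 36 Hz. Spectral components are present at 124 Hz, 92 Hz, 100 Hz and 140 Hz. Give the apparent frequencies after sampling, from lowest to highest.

4 Hz, 8 Hz, 16 Hz

fs/2 = 18 Hz.
124 Hz mod fs = 16 Hz.
16 Hz ≤ fs/2 = 18 Hz, appears at 16 Hz.
92 Hz mod fs = 20 Hz.
20 Hz > fs/2 = 18 Hz, folds to fs − 20 Hz = 16 Hz.
100 Hz mod fs = 28 Hz.
28 Hz > fs/2 = 18 Hz, folds to fs − 28 Hz = 8 Hz.
140 Hz mod fs = 32 Hz.
32 Hz > fs/2 = 18 Hz, folds to fs − 32 Hz = 4 Hz.
Distinct values: {4 Hz, 8 Hz, 16 Hz}.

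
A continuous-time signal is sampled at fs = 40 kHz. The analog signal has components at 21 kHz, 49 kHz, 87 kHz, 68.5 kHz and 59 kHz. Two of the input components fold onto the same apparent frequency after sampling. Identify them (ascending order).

21 kHz, 59 kHz

fs/2 = 20 kHz.
21 kHz > fs/2 = 20 kHz, folds to fs − 21 kHz = 19 kHz.
49 kHz mod fs = 9 kHz.
9 kHz ≤ fs/2 = 20 kHz, appears at 9 kHz.
87 kHz mod fs = 7 kHz.
7 kHz ≤ fs/2 = 20 kHz, appears at 7 kHz.
68.5 kHz mod fs = 28.5 kHz.
28.5 kHz > fs/2 = 20 kHz, folds to fs − 28.5 kHz = 11.5 kHz.
59 kHz mod fs = 19 kHz.
19 kHz ≤ fs/2 = 20 kHz, appears at 19 kHz.
21 kHz and 59 kHz both map to 19 kHz.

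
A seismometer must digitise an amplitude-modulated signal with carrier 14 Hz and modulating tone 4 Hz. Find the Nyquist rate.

AM sidebands sit at fc ± fm = 10 Hz and 18 Hz.
Highest-frequency component: 18 Hz.
Nyquist rate = 2 × 18 Hz = 36 Hz.

36 Hz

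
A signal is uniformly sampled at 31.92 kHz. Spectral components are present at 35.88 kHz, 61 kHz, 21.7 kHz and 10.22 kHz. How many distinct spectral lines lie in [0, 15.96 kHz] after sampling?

fs/2 = 15.96 kHz.
35.88 kHz mod fs = 3.96 kHz.
3.96 kHz ≤ fs/2 = 15.96 kHz, appears at 3.96 kHz.
61 kHz mod fs = 29.08 kHz.
29.08 kHz > fs/2 = 15.96 kHz, folds to fs − 29.08 kHz = 2.84 kHz.
21.7 kHz > fs/2 = 15.96 kHz, folds to fs − 21.7 kHz = 10.22 kHz.
10.22 kHz ≤ fs/2 = 15.96 kHz, passes unchanged.
Distinct values: {2.84 kHz, 3.96 kHz, 10.22 kHz} → 3.

3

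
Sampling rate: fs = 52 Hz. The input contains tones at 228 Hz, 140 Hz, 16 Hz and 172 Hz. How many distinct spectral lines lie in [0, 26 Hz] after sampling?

fs/2 = 26 Hz.
228 Hz mod fs = 20 Hz.
20 Hz ≤ fs/2 = 26 Hz, appears at 20 Hz.
140 Hz mod fs = 36 Hz.
36 Hz > fs/2 = 26 Hz, folds to fs − 36 Hz = 16 Hz.
16 Hz ≤ fs/2 = 26 Hz, passes unchanged.
172 Hz mod fs = 16 Hz.
16 Hz ≤ fs/2 = 26 Hz, appears at 16 Hz.
Distinct values: {16 Hz, 20 Hz} → 2.

2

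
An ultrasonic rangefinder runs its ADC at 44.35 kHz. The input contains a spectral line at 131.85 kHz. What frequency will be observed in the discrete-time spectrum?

1.2 kHz

131.85 kHz mod fs = 43.15 kHz.
43.15 kHz > fs/2 = 22.175 kHz, folds to fs − 43.15 kHz = 1.2 kHz.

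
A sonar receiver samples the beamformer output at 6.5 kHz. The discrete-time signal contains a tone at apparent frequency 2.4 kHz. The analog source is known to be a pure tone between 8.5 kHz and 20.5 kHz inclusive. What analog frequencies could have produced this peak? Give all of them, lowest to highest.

8.9 kHz, 10.6 kHz, 15.4 kHz, 17.1 kHz

Frequencies that alias to 2.4 kHz are k·fs ± 2.4 kHz for integer k ≥ 0.
k=0: 2.4 kHz.
k=1: 4.1 kHz, 8.9 kHz.
k=2: 10.6 kHz, 15.4 kHz.
k=3: 17.1 kHz, 21.9 kHz.
k=4: 23.6 kHz, 28.4 kHz.
Within [8.5 kHz, 20.5 kHz]: 8.9 kHz, 10.6 kHz, 15.4 kHz, 17.1 kHz.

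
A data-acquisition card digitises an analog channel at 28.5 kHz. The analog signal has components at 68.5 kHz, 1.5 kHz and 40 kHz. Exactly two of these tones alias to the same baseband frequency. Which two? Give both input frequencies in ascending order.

fs/2 = 14.25 kHz.
68.5 kHz mod fs = 11.5 kHz.
11.5 kHz ≤ fs/2 = 14.25 kHz, appears at 11.5 kHz.
1.5 kHz ≤ fs/2 = 14.25 kHz, passes unchanged.
40 kHz mod fs = 11.5 kHz.
11.5 kHz ≤ fs/2 = 14.25 kHz, appears at 11.5 kHz.
40 kHz and 68.5 kHz both map to 11.5 kHz.

40 kHz, 68.5 kHz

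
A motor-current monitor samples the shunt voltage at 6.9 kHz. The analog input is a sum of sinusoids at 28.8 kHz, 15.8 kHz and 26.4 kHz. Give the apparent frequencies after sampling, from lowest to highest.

fs/2 = 3.45 kHz.
28.8 kHz mod fs = 1.2 kHz.
1.2 kHz ≤ fs/2 = 3.45 kHz, appears at 1.2 kHz.
15.8 kHz mod fs = 2 kHz.
2 kHz ≤ fs/2 = 3.45 kHz, appears at 2 kHz.
26.4 kHz mod fs = 5.7 kHz.
5.7 kHz > fs/2 = 3.45 kHz, folds to fs − 5.7 kHz = 1.2 kHz.
Distinct values: {1.2 kHz, 2 kHz}.

1.2 kHz, 2 kHz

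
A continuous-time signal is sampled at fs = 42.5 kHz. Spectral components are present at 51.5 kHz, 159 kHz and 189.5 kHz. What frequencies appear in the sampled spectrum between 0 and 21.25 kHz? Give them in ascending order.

fs/2 = 21.25 kHz.
51.5 kHz mod fs = 9 kHz.
9 kHz ≤ fs/2 = 21.25 kHz, appears at 9 kHz.
159 kHz mod fs = 31.5 kHz.
31.5 kHz > fs/2 = 21.25 kHz, folds to fs − 31.5 kHz = 11 kHz.
189.5 kHz mod fs = 19.5 kHz.
19.5 kHz ≤ fs/2 = 21.25 kHz, appears at 19.5 kHz.
Distinct values: {9 kHz, 11 kHz, 19.5 kHz}.

9 kHz, 11 kHz, 19.5 kHz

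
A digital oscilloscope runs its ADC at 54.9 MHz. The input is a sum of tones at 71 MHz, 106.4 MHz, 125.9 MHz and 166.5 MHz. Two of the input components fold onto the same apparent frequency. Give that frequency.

16.1 MHz

fs/2 = 27.45 MHz.
71 MHz mod fs = 16.1 MHz.
16.1 MHz ≤ fs/2 = 27.45 MHz, appears at 16.1 MHz.
106.4 MHz mod fs = 51.5 MHz.
51.5 MHz > fs/2 = 27.45 MHz, folds to fs − 51.5 MHz = 3.4 MHz.
125.9 MHz mod fs = 16.1 MHz.
16.1 MHz ≤ fs/2 = 27.45 MHz, appears at 16.1 MHz.
166.5 MHz mod fs = 1.8 MHz.
1.8 MHz ≤ fs/2 = 27.45 MHz, appears at 1.8 MHz.
71 MHz and 125.9 MHz both map to 16.1 MHz.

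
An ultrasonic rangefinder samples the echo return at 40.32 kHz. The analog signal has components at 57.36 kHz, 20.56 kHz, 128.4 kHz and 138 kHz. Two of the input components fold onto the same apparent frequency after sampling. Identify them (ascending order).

57.36 kHz, 138 kHz

fs/2 = 20.16 kHz.
57.36 kHz mod fs = 17.04 kHz.
17.04 kHz ≤ fs/2 = 20.16 kHz, appears at 17.04 kHz.
20.56 kHz > fs/2 = 20.16 kHz, folds to fs − 20.56 kHz = 19.76 kHz.
128.4 kHz mod fs = 7.44 kHz.
7.44 kHz ≤ fs/2 = 20.16 kHz, appears at 7.44 kHz.
138 kHz mod fs = 17.04 kHz.
17.04 kHz ≤ fs/2 = 20.16 kHz, appears at 17.04 kHz.
57.36 kHz and 138 kHz both map to 17.04 kHz.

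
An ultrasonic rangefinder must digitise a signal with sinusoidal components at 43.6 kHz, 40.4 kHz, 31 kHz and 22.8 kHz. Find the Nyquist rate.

87.2 kHz

Highest-frequency component: 43.6 kHz.
Nyquist rate = 2 × 43.6 kHz = 87.2 kHz.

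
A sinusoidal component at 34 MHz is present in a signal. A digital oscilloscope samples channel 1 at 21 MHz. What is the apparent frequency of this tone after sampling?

34 MHz mod fs = 13 MHz.
13 MHz > fs/2 = 10.5 MHz, folds to fs − 13 MHz = 8 MHz.

8 MHz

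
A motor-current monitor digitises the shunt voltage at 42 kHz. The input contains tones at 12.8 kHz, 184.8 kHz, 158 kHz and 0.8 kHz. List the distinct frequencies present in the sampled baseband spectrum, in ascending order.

fs/2 = 21 kHz.
12.8 kHz ≤ fs/2 = 21 kHz, passes unchanged.
184.8 kHz mod fs = 16.8 kHz.
16.8 kHz ≤ fs/2 = 21 kHz, appears at 16.8 kHz.
158 kHz mod fs = 32 kHz.
32 kHz > fs/2 = 21 kHz, folds to fs − 32 kHz = 10 kHz.
0.8 kHz ≤ fs/2 = 21 kHz, passes unchanged.
Distinct values: {0.8 kHz, 10 kHz, 12.8 kHz, 16.8 kHz}.

0.8 kHz, 10 kHz, 12.8 kHz, 16.8 kHz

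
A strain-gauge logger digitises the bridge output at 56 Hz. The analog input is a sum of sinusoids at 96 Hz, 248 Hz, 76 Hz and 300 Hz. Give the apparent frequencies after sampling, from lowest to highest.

fs/2 = 28 Hz.
96 Hz mod fs = 40 Hz.
40 Hz > fs/2 = 28 Hz, folds to fs − 40 Hz = 16 Hz.
248 Hz mod fs = 24 Hz.
24 Hz ≤ fs/2 = 28 Hz, appears at 24 Hz.
76 Hz mod fs = 20 Hz.
20 Hz ≤ fs/2 = 28 Hz, appears at 20 Hz.
300 Hz mod fs = 20 Hz.
20 Hz ≤ fs/2 = 28 Hz, appears at 20 Hz.
Distinct values: {16 Hz, 20 Hz, 24 Hz}.

16 Hz, 20 Hz, 24 Hz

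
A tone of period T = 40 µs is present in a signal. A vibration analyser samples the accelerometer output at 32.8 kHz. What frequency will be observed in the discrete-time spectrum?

7.8 kHz

T = 40 µs → f = 1/T = 25 kHz.
25 kHz > fs/2 = 16.4 kHz, folds to fs − 25 kHz = 7.8 kHz.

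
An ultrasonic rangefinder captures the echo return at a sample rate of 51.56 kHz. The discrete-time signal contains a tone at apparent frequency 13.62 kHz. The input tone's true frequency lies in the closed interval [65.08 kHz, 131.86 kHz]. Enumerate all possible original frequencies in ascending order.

65.18 kHz, 89.5 kHz, 116.74 kHz

Frequencies that alias to 13.62 kHz are k·fs ± 13.62 kHz for integer k ≥ 0.
k=0: 13.62 kHz.
k=1: 37.94 kHz, 65.18 kHz.
k=2: 89.5 kHz, 116.74 kHz.
k=3: 141.06 kHz, 168.3 kHz.
Within [65.08 kHz, 131.86 kHz]: 65.18 kHz, 89.5 kHz, 116.74 kHz.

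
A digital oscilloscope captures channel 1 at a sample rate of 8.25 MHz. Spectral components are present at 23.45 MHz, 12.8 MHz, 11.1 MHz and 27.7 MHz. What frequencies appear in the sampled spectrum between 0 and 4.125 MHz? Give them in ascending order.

1.3 MHz, 2.85 MHz, 2.95 MHz, 3.7 MHz

fs/2 = 4.125 MHz.
23.45 MHz mod fs = 6.95 MHz.
6.95 MHz > fs/2 = 4.125 MHz, folds to fs − 6.95 MHz = 1.3 MHz.
12.8 MHz mod fs = 4.55 MHz.
4.55 MHz > fs/2 = 4.125 MHz, folds to fs − 4.55 MHz = 3.7 MHz.
11.1 MHz mod fs = 2.85 MHz.
2.85 MHz ≤ fs/2 = 4.125 MHz, appears at 2.85 MHz.
27.7 MHz mod fs = 2.95 MHz.
2.95 MHz ≤ fs/2 = 4.125 MHz, appears at 2.95 MHz.
Distinct values: {1.3 MHz, 2.85 MHz, 2.95 MHz, 3.7 MHz}.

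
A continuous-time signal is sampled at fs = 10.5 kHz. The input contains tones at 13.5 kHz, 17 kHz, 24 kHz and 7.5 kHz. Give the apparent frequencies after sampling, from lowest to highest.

fs/2 = 5.25 kHz.
13.5 kHz mod fs = 3 kHz.
3 kHz ≤ fs/2 = 5.25 kHz, appears at 3 kHz.
17 kHz mod fs = 6.5 kHz.
6.5 kHz > fs/2 = 5.25 kHz, folds to fs − 6.5 kHz = 4 kHz.
24 kHz mod fs = 3 kHz.
3 kHz ≤ fs/2 = 5.25 kHz, appears at 3 kHz.
7.5 kHz > fs/2 = 5.25 kHz, folds to fs − 7.5 kHz = 3 kHz.
Distinct values: {3 kHz, 4 kHz}.

3 kHz, 4 kHz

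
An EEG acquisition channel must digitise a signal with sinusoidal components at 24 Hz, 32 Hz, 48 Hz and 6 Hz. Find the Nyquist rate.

Highest-frequency component: 48 Hz.
Nyquist rate = 2 × 48 Hz = 96 Hz.

96 Hz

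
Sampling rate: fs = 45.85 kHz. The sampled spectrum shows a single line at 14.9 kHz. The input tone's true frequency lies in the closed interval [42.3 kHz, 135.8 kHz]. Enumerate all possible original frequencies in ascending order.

Frequencies that alias to 14.9 kHz are k·fs ± 14.9 kHz for integer k ≥ 0.
k=0: 14.9 kHz.
k=1: 30.95 kHz, 60.75 kHz.
k=2: 76.8 kHz, 106.6 kHz.
k=3: 122.65 kHz, 152.45 kHz.
k=4: 168.5 kHz, 198.3 kHz.
Within [42.3 kHz, 135.8 kHz]: 60.75 kHz, 76.8 kHz, 106.6 kHz, 122.65 kHz.

60.75 kHz, 76.8 kHz, 106.6 kHz, 122.65 kHz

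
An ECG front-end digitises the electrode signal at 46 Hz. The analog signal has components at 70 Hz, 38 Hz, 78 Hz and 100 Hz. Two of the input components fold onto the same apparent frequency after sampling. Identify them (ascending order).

fs/2 = 23 Hz.
70 Hz mod fs = 24 Hz.
24 Hz > fs/2 = 23 Hz, folds to fs − 24 Hz = 22 Hz.
38 Hz > fs/2 = 23 Hz, folds to fs − 38 Hz = 8 Hz.
78 Hz mod fs = 32 Hz.
32 Hz > fs/2 = 23 Hz, folds to fs − 32 Hz = 14 Hz.
100 Hz mod fs = 8 Hz.
8 Hz ≤ fs/2 = 23 Hz, appears at 8 Hz.
38 Hz and 100 Hz both map to 8 Hz.

38 Hz, 100 Hz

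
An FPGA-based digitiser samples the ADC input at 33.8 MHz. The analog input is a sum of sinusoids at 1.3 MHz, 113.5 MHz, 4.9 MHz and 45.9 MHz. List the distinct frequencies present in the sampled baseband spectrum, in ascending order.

1.3 MHz, 4.9 MHz, 12.1 MHz

fs/2 = 16.9 MHz.
1.3 MHz ≤ fs/2 = 16.9 MHz, passes unchanged.
113.5 MHz mod fs = 12.1 MHz.
12.1 MHz ≤ fs/2 = 16.9 MHz, appears at 12.1 MHz.
4.9 MHz ≤ fs/2 = 16.9 MHz, passes unchanged.
45.9 MHz mod fs = 12.1 MHz.
12.1 MHz ≤ fs/2 = 16.9 MHz, appears at 12.1 MHz.
Distinct values: {1.3 MHz, 4.9 MHz, 12.1 MHz}.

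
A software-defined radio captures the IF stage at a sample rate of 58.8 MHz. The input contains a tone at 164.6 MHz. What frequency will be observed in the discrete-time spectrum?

164.6 MHz mod fs = 47 MHz.
47 MHz > fs/2 = 29.4 MHz, folds to fs − 47 MHz = 11.8 MHz.

11.8 MHz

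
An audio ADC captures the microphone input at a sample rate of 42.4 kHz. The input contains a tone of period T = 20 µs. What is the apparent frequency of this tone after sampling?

7.6 kHz

T = 20 µs → f = 1/T = 50 kHz.
50 kHz mod fs = 7.6 kHz.
7.6 kHz ≤ fs/2 = 21.2 kHz, appears at 7.6 kHz.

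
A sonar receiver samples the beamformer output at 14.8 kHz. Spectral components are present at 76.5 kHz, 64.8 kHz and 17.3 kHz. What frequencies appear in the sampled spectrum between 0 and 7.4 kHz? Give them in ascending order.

fs/2 = 7.4 kHz.
76.5 kHz mod fs = 2.5 kHz.
2.5 kHz ≤ fs/2 = 7.4 kHz, appears at 2.5 kHz.
64.8 kHz mod fs = 5.6 kHz.
5.6 kHz ≤ fs/2 = 7.4 kHz, appears at 5.6 kHz.
17.3 kHz mod fs = 2.5 kHz.
2.5 kHz ≤ fs/2 = 7.4 kHz, appears at 2.5 kHz.
Distinct values: {2.5 kHz, 5.6 kHz}.

2.5 kHz, 5.6 kHz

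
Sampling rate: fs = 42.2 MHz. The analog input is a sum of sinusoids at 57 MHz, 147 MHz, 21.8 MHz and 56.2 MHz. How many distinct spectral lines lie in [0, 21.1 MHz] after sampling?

3

fs/2 = 21.1 MHz.
57 MHz mod fs = 14.8 MHz.
14.8 MHz ≤ fs/2 = 21.1 MHz, appears at 14.8 MHz.
147 MHz mod fs = 20.4 MHz.
20.4 MHz ≤ fs/2 = 21.1 MHz, appears at 20.4 MHz.
21.8 MHz > fs/2 = 21.1 MHz, folds to fs − 21.8 MHz = 20.4 MHz.
56.2 MHz mod fs = 14 MHz.
14 MHz ≤ fs/2 = 21.1 MHz, appears at 14 MHz.
Distinct values: {14 MHz, 14.8 MHz, 20.4 MHz} → 3.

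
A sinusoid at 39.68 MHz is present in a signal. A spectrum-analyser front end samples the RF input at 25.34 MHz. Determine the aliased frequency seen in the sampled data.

39.68 MHz mod fs = 14.34 MHz.
14.34 MHz > fs/2 = 12.67 MHz, folds to fs − 14.34 MHz = 11 MHz.

11 MHz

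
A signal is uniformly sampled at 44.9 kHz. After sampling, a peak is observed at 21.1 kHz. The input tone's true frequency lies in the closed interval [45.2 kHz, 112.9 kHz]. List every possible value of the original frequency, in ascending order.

66 kHz, 68.7 kHz, 110.9 kHz

Frequencies that alias to 21.1 kHz are k·fs ± 21.1 kHz for integer k ≥ 0.
k=0: 21.1 kHz.
k=1: 23.8 kHz, 66 kHz.
k=2: 68.7 kHz, 110.9 kHz.
k=3: 113.6 kHz, 155.8 kHz.
Within [45.2 kHz, 112.9 kHz]: 66 kHz, 68.7 kHz, 110.9 kHz.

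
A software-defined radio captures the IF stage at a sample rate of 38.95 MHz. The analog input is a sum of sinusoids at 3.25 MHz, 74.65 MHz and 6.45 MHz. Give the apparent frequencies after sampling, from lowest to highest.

fs/2 = 19.475 MHz.
3.25 MHz ≤ fs/2 = 19.475 MHz, passes unchanged.
74.65 MHz mod fs = 35.7 MHz.
35.7 MHz > fs/2 = 19.475 MHz, folds to fs − 35.7 MHz = 3.25 MHz.
6.45 MHz ≤ fs/2 = 19.475 MHz, passes unchanged.
Distinct values: {3.25 MHz, 6.45 MHz}.

3.25 MHz, 6.45 MHz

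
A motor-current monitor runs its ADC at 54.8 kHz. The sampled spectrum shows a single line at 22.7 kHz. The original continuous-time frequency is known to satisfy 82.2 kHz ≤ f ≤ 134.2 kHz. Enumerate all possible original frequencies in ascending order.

Frequencies that alias to 22.7 kHz are k·fs ± 22.7 kHz for integer k ≥ 0.
k=0: 22.7 kHz.
k=1: 32.1 kHz, 77.5 kHz.
k=2: 86.9 kHz, 132.3 kHz.
k=3: 141.7 kHz, 187.1 kHz.
Within [82.2 kHz, 134.2 kHz]: 86.9 kHz, 132.3 kHz.

86.9 kHz, 132.3 kHz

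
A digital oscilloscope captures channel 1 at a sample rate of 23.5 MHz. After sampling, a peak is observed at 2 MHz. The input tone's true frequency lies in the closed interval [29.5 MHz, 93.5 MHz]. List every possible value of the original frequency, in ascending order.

Frequencies that alias to 2 MHz are k·fs ± 2 MHz for integer k ≥ 0.
k=0: 2 MHz.
k=1: 21.5 MHz, 25.5 MHz.
k=2: 45 MHz, 49 MHz.
k=3: 68.5 MHz, 72.5 MHz.
k=4: 92 MHz, 96 MHz.
k=5: 115.5 MHz, 119.5 MHz.
Within [29.5 MHz, 93.5 MHz]: 45 MHz, 49 MHz, 68.5 MHz, 72.5 MHz, 92 MHz.

45 MHz, 49 MHz, 68.5 MHz, 72.5 MHz, 92 MHz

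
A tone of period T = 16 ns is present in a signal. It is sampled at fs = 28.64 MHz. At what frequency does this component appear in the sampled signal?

5.22 MHz

T = 16 ns → f = 1/T = 62.5 MHz.
62.5 MHz mod fs = 5.22 MHz.
5.22 MHz ≤ fs/2 = 14.32 MHz, appears at 5.22 MHz.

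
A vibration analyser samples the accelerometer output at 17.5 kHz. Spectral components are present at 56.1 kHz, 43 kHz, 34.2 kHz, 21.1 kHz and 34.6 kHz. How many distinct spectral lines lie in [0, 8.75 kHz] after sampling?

fs/2 = 8.75 kHz.
56.1 kHz mod fs = 3.6 kHz.
3.6 kHz ≤ fs/2 = 8.75 kHz, appears at 3.6 kHz.
43 kHz mod fs = 8 kHz.
8 kHz ≤ fs/2 = 8.75 kHz, appears at 8 kHz.
34.2 kHz mod fs = 16.7 kHz.
16.7 kHz > fs/2 = 8.75 kHz, folds to fs − 16.7 kHz = 0.8 kHz.
21.1 kHz mod fs = 3.6 kHz.
3.6 kHz ≤ fs/2 = 8.75 kHz, appears at 3.6 kHz.
34.6 kHz mod fs = 17.1 kHz.
17.1 kHz > fs/2 = 8.75 kHz, folds to fs − 17.1 kHz = 0.4 kHz.
Distinct values: {0.4 kHz, 0.8 kHz, 3.6 kHz, 8 kHz} → 4.

4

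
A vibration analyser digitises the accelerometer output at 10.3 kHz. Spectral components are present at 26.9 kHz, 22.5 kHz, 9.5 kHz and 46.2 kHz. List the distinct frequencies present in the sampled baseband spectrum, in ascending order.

fs/2 = 5.15 kHz.
26.9 kHz mod fs = 6.3 kHz.
6.3 kHz > fs/2 = 5.15 kHz, folds to fs − 6.3 kHz = 4 kHz.
22.5 kHz mod fs = 1.9 kHz.
1.9 kHz ≤ fs/2 = 5.15 kHz, appears at 1.9 kHz.
9.5 kHz > fs/2 = 5.15 kHz, folds to fs − 9.5 kHz = 0.8 kHz.
46.2 kHz mod fs = 5 kHz.
5 kHz ≤ fs/2 = 5.15 kHz, appears at 5 kHz.
Distinct values: {0.8 kHz, 1.9 kHz, 4 kHz, 5 kHz}.

0.8 kHz, 1.9 kHz, 4 kHz, 5 kHz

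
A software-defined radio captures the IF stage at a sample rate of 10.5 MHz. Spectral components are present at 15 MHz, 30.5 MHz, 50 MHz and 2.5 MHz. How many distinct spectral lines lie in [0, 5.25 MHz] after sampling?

3

fs/2 = 5.25 MHz.
15 MHz mod fs = 4.5 MHz.
4.5 MHz ≤ fs/2 = 5.25 MHz, appears at 4.5 MHz.
30.5 MHz mod fs = 9.5 MHz.
9.5 MHz > fs/2 = 5.25 MHz, folds to fs − 9.5 MHz = 1 MHz.
50 MHz mod fs = 8 MHz.
8 MHz > fs/2 = 5.25 MHz, folds to fs − 8 MHz = 2.5 MHz.
2.5 MHz ≤ fs/2 = 5.25 MHz, passes unchanged.
Distinct values: {1 MHz, 2.5 MHz, 4.5 MHz} → 3.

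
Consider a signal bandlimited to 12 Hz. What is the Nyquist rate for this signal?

24 Hz

Nyquist rate = 2 × 12 Hz = 24 Hz.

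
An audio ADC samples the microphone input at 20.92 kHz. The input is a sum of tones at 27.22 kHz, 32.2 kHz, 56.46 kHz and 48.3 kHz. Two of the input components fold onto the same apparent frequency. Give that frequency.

6.3 kHz

fs/2 = 10.46 kHz.
27.22 kHz mod fs = 6.3 kHz.
6.3 kHz ≤ fs/2 = 10.46 kHz, appears at 6.3 kHz.
32.2 kHz mod fs = 11.28 kHz.
11.28 kHz > fs/2 = 10.46 kHz, folds to fs − 11.28 kHz = 9.64 kHz.
56.46 kHz mod fs = 14.62 kHz.
14.62 kHz > fs/2 = 10.46 kHz, folds to fs − 14.62 kHz = 6.3 kHz.
48.3 kHz mod fs = 6.46 kHz.
6.46 kHz ≤ fs/2 = 10.46 kHz, appears at 6.46 kHz.
27.22 kHz and 56.46 kHz both map to 6.3 kHz.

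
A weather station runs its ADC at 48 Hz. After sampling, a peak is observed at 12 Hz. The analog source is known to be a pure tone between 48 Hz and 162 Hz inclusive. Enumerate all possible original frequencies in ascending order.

60 Hz, 84 Hz, 108 Hz, 132 Hz, 156 Hz

Frequencies that alias to 12 Hz are k·fs ± 12 Hz for integer k ≥ 0.
k=0: 12 Hz.
k=1: 36 Hz, 60 Hz.
k=2: 84 Hz, 108 Hz.
k=3: 132 Hz, 156 Hz.
k=4: 180 Hz, 204 Hz.
Within [48 Hz, 162 Hz]: 60 Hz, 84 Hz, 108 Hz, 132 Hz, 156 Hz.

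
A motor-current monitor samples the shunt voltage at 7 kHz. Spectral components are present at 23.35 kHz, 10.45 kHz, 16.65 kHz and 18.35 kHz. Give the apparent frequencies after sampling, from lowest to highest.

fs/2 = 3.5 kHz.
23.35 kHz mod fs = 2.35 kHz.
2.35 kHz ≤ fs/2 = 3.5 kHz, appears at 2.35 kHz.
10.45 kHz mod fs = 3.45 kHz.
3.45 kHz ≤ fs/2 = 3.5 kHz, appears at 3.45 kHz.
16.65 kHz mod fs = 2.65 kHz.
2.65 kHz ≤ fs/2 = 3.5 kHz, appears at 2.65 kHz.
18.35 kHz mod fs = 4.35 kHz.
4.35 kHz > fs/2 = 3.5 kHz, folds to fs − 4.35 kHz = 2.65 kHz.
Distinct values: {2.35 kHz, 2.65 kHz, 3.45 kHz}.

2.35 kHz, 2.65 kHz, 3.45 kHz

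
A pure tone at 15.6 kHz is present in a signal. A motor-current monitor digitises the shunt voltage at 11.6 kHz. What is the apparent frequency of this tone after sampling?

4 kHz

15.6 kHz mod fs = 4 kHz.
4 kHz ≤ fs/2 = 5.8 kHz, appears at 4 kHz.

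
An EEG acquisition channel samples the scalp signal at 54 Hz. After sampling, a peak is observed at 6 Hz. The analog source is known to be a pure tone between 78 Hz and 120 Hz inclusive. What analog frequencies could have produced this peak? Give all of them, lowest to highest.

Frequencies that alias to 6 Hz are k·fs ± 6 Hz for integer k ≥ 0.
k=0: 6 Hz.
k=1: 48 Hz, 60 Hz.
k=2: 102 Hz, 114 Hz.
k=3: 156 Hz, 168 Hz.
Within [78 Hz, 120 Hz]: 102 Hz, 114 Hz.

102 Hz, 114 Hz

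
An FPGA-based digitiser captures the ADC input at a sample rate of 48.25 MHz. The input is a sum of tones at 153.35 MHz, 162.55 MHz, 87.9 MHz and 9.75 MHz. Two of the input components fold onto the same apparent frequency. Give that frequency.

8.6 MHz

fs/2 = 24.125 MHz.
153.35 MHz mod fs = 8.6 MHz.
8.6 MHz ≤ fs/2 = 24.125 MHz, appears at 8.6 MHz.
162.55 MHz mod fs = 17.8 MHz.
17.8 MHz ≤ fs/2 = 24.125 MHz, appears at 17.8 MHz.
87.9 MHz mod fs = 39.65 MHz.
39.65 MHz > fs/2 = 24.125 MHz, folds to fs − 39.65 MHz = 8.6 MHz.
9.75 MHz ≤ fs/2 = 24.125 MHz, passes unchanged.
87.9 MHz and 153.35 MHz both map to 8.6 MHz.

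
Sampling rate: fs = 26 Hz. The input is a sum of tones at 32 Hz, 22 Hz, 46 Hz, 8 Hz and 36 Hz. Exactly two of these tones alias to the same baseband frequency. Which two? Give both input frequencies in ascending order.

32 Hz, 46 Hz

fs/2 = 13 Hz.
32 Hz mod fs = 6 Hz.
6 Hz ≤ fs/2 = 13 Hz, appears at 6 Hz.
22 Hz > fs/2 = 13 Hz, folds to fs − 22 Hz = 4 Hz.
46 Hz mod fs = 20 Hz.
20 Hz > fs/2 = 13 Hz, folds to fs − 20 Hz = 6 Hz.
8 Hz ≤ fs/2 = 13 Hz, passes unchanged.
36 Hz mod fs = 10 Hz.
10 Hz ≤ fs/2 = 13 Hz, appears at 10 Hz.
32 Hz and 46 Hz both map to 6 Hz.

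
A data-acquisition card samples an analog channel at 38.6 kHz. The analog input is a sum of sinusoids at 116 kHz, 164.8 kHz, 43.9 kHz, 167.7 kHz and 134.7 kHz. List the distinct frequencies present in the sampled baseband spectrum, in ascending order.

0.2 kHz, 5.3 kHz, 10.4 kHz, 13.3 kHz, 18.9 kHz

fs/2 = 19.3 kHz.
116 kHz mod fs = 0.2 kHz.
0.2 kHz ≤ fs/2 = 19.3 kHz, appears at 0.2 kHz.
164.8 kHz mod fs = 10.4 kHz.
10.4 kHz ≤ fs/2 = 19.3 kHz, appears at 10.4 kHz.
43.9 kHz mod fs = 5.3 kHz.
5.3 kHz ≤ fs/2 = 19.3 kHz, appears at 5.3 kHz.
167.7 kHz mod fs = 13.3 kHz.
13.3 kHz ≤ fs/2 = 19.3 kHz, appears at 13.3 kHz.
134.7 kHz mod fs = 18.9 kHz.
18.9 kHz ≤ fs/2 = 19.3 kHz, appears at 18.9 kHz.
Distinct values: {0.2 kHz, 5.3 kHz, 10.4 kHz, 13.3 kHz, 18.9 kHz}.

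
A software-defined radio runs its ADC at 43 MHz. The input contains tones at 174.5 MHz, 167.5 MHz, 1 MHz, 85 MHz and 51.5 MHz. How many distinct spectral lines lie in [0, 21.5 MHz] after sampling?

fs/2 = 21.5 MHz.
174.5 MHz mod fs = 2.5 MHz.
2.5 MHz ≤ fs/2 = 21.5 MHz, appears at 2.5 MHz.
167.5 MHz mod fs = 38.5 MHz.
38.5 MHz > fs/2 = 21.5 MHz, folds to fs − 38.5 MHz = 4.5 MHz.
1 MHz ≤ fs/2 = 21.5 MHz, passes unchanged.
85 MHz mod fs = 42 MHz.
42 MHz > fs/2 = 21.5 MHz, folds to fs − 42 MHz = 1 MHz.
51.5 MHz mod fs = 8.5 MHz.
8.5 MHz ≤ fs/2 = 21.5 MHz, appears at 8.5 MHz.
Distinct values: {1 MHz, 2.5 MHz, 4.5 MHz, 8.5 MHz} → 4.

4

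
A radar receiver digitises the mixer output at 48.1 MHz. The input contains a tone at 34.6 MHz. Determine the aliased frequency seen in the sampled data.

34.6 MHz > fs/2 = 24.05 MHz, folds to fs − 34.6 MHz = 13.5 MHz.

13.5 MHz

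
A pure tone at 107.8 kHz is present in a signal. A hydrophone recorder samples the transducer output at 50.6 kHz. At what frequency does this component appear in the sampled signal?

107.8 kHz mod fs = 6.6 kHz.
6.6 kHz ≤ fs/2 = 25.3 kHz, appears at 6.6 kHz.

6.6 kHz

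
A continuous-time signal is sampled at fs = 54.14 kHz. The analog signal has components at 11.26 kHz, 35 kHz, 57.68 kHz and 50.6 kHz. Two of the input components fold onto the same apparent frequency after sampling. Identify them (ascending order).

50.6 kHz, 57.68 kHz

fs/2 = 27.07 kHz.
11.26 kHz ≤ fs/2 = 27.07 kHz, passes unchanged.
35 kHz > fs/2 = 27.07 kHz, folds to fs − 35 kHz = 19.14 kHz.
57.68 kHz mod fs = 3.54 kHz.
3.54 kHz ≤ fs/2 = 27.07 kHz, appears at 3.54 kHz.
50.6 kHz > fs/2 = 27.07 kHz, folds to fs − 50.6 kHz = 3.54 kHz.
50.6 kHz and 57.68 kHz both map to 3.54 kHz.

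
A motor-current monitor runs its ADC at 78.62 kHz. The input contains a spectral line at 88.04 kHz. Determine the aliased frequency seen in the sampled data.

9.42 kHz

88.04 kHz mod fs = 9.42 kHz.
9.42 kHz ≤ fs/2 = 39.31 kHz, appears at 9.42 kHz.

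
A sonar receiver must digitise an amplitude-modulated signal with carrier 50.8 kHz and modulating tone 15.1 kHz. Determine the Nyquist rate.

131.8 kHz

AM sidebands sit at fc ± fm = 35.7 kHz and 65.9 kHz.
Highest-frequency component: 65.9 kHz.
Nyquist rate = 2 × 65.9 kHz = 131.8 kHz.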